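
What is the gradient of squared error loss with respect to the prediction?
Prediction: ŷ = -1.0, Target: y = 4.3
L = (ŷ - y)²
∂L/∂ŷ = -10.6

∂L/∂ŷ = 2(ŷ - y) = 2(-1.0 - 4.3) = 2(-5.3) = -10.6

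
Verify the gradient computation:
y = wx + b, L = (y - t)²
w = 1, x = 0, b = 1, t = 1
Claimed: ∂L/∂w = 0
Correct

y = (1)(0) + 1 = 1
∂L/∂y = 2(y - t) = 2(1 - 1) = 0
∂y/∂w = x = 0
∂L/∂w = 0 × 0 = 0

Claimed value: 0
Correct: The correct gradient is 0.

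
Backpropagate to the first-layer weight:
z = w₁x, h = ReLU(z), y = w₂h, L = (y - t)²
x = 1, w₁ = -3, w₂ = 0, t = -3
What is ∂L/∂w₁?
∂L/∂w₁ = 0

Forward pass:
z = w₁x = -3×1 = -3
h = ReLU(-3) = 0
y = w₂h = 0×0 = 0

Backward pass:
∂L/∂y = 2(y - t) = 2(0 - -3) = 6
∂y/∂h = w₂ = 0
∂h/∂z = 0 (ReLU derivative)
∂z/∂w₁ = x = 1

∂L/∂w₁ = 6 × 0 × 0 × 1 = 0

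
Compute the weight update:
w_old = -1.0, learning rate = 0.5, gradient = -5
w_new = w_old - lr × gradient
w_new = 1.5

w_new = w - η·∂L/∂w = -1.0 - 0.5×(-5) = -1.0 - (-2.5) = 1.5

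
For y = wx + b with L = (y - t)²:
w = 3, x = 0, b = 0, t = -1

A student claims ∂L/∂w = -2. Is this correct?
Incorrect

y = (3)(0) + 0 = 0
∂L/∂y = 2(y - t) = 2(0 - -1) = 2
∂y/∂w = x = 0
∂L/∂w = 2 × 0 = 0

Claimed value: -2
Incorrect: The correct gradient is 0.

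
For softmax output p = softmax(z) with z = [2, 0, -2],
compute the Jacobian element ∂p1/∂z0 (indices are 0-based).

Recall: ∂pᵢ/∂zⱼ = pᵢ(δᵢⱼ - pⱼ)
∂p1/∂z0 = -0.1017

p = softmax(z) = [0.8668, 0.1173, 0.01588]
p1 = 0.1173, p0 = 0.8668

∂p1/∂z0 = -p1 × p0 = -0.1173 × 0.8668 = -0.1017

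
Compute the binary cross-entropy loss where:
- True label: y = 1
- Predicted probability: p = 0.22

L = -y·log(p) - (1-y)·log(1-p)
L = 1.514

L = -1·log(0.22) - 0·log(0.78) = -log(0.22) = 1.514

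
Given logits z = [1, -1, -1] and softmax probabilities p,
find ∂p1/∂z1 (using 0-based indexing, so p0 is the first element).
∂p1/∂z1 = 0.09516

p = softmax(z) = [0.787, 0.1065, 0.1065]
p1 = 0.1065

∂p1/∂z1 = p1(1 - p1) = 0.1065 × (1 - 0.1065) = 0.09516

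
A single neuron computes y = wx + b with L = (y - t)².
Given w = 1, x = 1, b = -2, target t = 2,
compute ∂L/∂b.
∂L/∂b = -6

y = wx + b = (1)(1) + -2 = -1
∂L/∂y = 2(y - t) = 2(-1 - 2) = -6
∂y/∂b = 1
∂L/∂b = ∂L/∂y · ∂y/∂b = -6 × 1 = -6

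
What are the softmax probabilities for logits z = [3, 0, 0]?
p = [0.9094, 0.0453, 0.0453]

exp(z) = [20.09, 1, 1]
Sum = 22.09
p = [0.9094, 0.0453, 0.0453]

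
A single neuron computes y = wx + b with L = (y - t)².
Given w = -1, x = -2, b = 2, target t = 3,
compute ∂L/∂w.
∂L/∂w = -4

y = wx + b = (-1)(-2) + 2 = 4
∂L/∂y = 2(y - t) = 2(4 - 3) = 2
∂y/∂w = x = -2
∂L/∂w = ∂L/∂y · ∂y/∂w = 2 × -2 = -4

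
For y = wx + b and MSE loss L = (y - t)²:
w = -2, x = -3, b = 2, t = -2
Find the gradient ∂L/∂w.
∂L/∂w = -60

y = wx + b = (-2)(-3) + 2 = 8
∂L/∂y = 2(y - t) = 2(8 - -2) = 20
∂y/∂w = x = -3
∂L/∂w = ∂L/∂y · ∂y/∂w = 20 × -3 = -60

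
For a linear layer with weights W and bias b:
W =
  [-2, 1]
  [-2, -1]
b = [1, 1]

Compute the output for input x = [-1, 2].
y = [5, 1]

Wx = [-2×-1 + 1×2, -2×-1 + -1×2]
   = [4, 0]
y = Wx + b = [4 + 1, 0 + 1] = [5, 1]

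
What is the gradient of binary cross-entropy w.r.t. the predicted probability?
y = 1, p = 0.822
∂L/∂p = -1.217

∂L/∂p = -y/p + (1-y)/(1-p) = -1/0.822 + 0 = -1.217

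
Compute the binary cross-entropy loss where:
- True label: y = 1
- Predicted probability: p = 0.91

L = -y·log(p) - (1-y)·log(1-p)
L = 0.09431

L = -1·log(0.91) - 0·log(0.09) = -log(0.91) = 0.09431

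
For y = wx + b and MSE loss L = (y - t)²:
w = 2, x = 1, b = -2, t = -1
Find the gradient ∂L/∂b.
∂L/∂b = 2

y = wx + b = (2)(1) + -2 = 0
∂L/∂y = 2(y - t) = 2(0 - -1) = 2
∂y/∂b = 1
∂L/∂b = ∂L/∂y · ∂y/∂b = 2 × 1 = 2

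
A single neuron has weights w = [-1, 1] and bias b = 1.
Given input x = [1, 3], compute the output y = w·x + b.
y = 3

y = (-1)(1) + (1)(3) + 1 = 3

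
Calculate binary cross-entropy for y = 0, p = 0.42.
L = 0.5447

L = -0·log(0.42) - 1·log(0.58) = -log(0.58) = 0.5447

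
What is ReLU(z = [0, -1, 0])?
h = [0, 0, 0]

ReLU applied element-wise: max(0,0)=0, max(0,-1)=0, max(0,0)=0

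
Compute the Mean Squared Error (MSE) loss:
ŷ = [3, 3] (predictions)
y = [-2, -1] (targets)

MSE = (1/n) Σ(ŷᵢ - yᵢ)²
MSE = 20.5

MSE = (1/2)((3--2)² + (3--1)²) = (1/2)(25 + 16) = 20.5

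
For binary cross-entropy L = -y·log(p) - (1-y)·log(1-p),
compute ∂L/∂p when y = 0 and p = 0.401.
∂L/∂p = 1.669

∂L/∂p = -y/p + (1-y)/(1-p) = 0 + 1/0.599 = 1.669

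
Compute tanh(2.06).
0.968

tanh(2.06) = (e^(2.06) - e^(-2.06))/(e^(2.06) + e^(-2.06)) = 0.968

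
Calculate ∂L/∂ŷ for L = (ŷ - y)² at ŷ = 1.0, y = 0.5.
∂L/∂ŷ = 1.0

∂L/∂ŷ = 2(ŷ - y) = 2(1.0 - 0.5) = 2(0.5) = 1.0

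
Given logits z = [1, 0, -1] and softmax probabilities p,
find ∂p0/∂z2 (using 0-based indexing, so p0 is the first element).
∂p0/∂z2 = -0.05989

p = softmax(z) = [0.6652, 0.2447, 0.09003]
p0 = 0.6652, p2 = 0.09003

∂p0/∂z2 = -p0 × p2 = -0.6652 × 0.09003 = -0.05989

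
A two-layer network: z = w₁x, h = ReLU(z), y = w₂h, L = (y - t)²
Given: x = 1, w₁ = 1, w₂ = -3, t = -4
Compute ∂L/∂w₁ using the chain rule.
∂L/∂w₁ = -6

Forward pass:
z = w₁x = 1×1 = 1
h = ReLU(1) = 1
y = w₂h = -3×1 = -3

Backward pass:
∂L/∂y = 2(y - t) = 2(-3 - -4) = 2
∂y/∂h = w₂ = -3
∂h/∂z = 1 (ReLU derivative)
∂z/∂w₁ = x = 1

∂L/∂w₁ = 2 × -3 × 1 × 1 = -6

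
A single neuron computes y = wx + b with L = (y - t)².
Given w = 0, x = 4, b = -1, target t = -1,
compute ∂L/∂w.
∂L/∂w = 0

y = wx + b = (0)(4) + -1 = -1
∂L/∂y = 2(y - t) = 2(-1 - -1) = 0
∂y/∂w = x = 4
∂L/∂w = ∂L/∂y · ∂y/∂w = 0 × 4 = 0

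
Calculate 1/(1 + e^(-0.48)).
0.6177

sigmoid(0.48) = 1/(1 + e^(-0.48)) = 1/(1 + 0.6188) = 0.6177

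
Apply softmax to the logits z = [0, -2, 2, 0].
p = [0.105, 0.0142, 0.7758, 0.105]

exp(z) = [1, 0.1353, 7.389, 1]
Sum = 9.524
p = [0.105, 0.0142, 0.7758, 0.105]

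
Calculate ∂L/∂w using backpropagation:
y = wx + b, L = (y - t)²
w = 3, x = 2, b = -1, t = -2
∂L/∂w = 28

y = wx + b = (3)(2) + -1 = 5
∂L/∂y = 2(y - t) = 2(5 - -2) = 14
∂y/∂w = x = 2
∂L/∂w = ∂L/∂y · ∂y/∂w = 14 × 2 = 28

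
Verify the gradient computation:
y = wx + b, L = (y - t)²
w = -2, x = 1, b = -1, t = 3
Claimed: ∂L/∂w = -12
Correct

y = (-2)(1) + -1 = -3
∂L/∂y = 2(y - t) = 2(-3 - 3) = -12
∂y/∂w = x = 1
∂L/∂w = -12 × 1 = -12

Claimed value: -12
Correct: The correct gradient is -12.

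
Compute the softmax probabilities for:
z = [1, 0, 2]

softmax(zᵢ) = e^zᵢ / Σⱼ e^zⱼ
p = [0.2447, 0.09, 0.6652]

exp(z) = [2.718, 1, 7.389]
Sum = 11.11
p = [0.2447, 0.09, 0.6652]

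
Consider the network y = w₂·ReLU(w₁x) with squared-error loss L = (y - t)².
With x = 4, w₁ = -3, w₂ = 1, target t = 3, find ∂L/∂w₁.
∂L/∂w₁ = 0

Forward pass:
z = w₁x = -3×4 = -12
h = ReLU(-12) = 0
y = w₂h = 1×0 = 0

Backward pass:
∂L/∂y = 2(y - t) = 2(0 - 3) = -6
∂y/∂h = w₂ = 1
∂h/∂z = 0 (ReLU derivative)
∂z/∂w₁ = x = 4

∂L/∂w₁ = -6 × 1 × 0 × 4 = 0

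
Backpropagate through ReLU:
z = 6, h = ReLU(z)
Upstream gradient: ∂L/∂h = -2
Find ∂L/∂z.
∂L/∂z = -2

h = ReLU(6) = 6
Since z > 0: ∂h/∂z = 1
∂L/∂z = ∂L/∂h · ∂h/∂z = -2 × 1 = -2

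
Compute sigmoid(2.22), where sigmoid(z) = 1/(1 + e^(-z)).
0.902

sigmoid(2.22) = 1/(1 + e^(-2.22)) = 1/(1 + 0.1086) = 0.902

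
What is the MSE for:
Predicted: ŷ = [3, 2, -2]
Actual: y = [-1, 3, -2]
MSE = 5.667

MSE = (1/3)((3--1)² + (2-3)² + (-2--2)²) = (1/3)(16 + 1 + 0) = 5.667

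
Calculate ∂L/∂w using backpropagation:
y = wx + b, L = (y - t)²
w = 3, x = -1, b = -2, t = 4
∂L/∂w = 18

y = wx + b = (3)(-1) + -2 = -5
∂L/∂y = 2(y - t) = 2(-5 - 4) = -18
∂y/∂w = x = -1
∂L/∂w = ∂L/∂y · ∂y/∂w = -18 × -1 = 18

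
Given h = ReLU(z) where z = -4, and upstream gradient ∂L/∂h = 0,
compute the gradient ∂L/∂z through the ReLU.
∂L/∂z = 0

h = ReLU(-4) = 0
Since z < 0: ∂h/∂z = 0
∂L/∂z = ∂L/∂h · ∂h/∂z = 0 × 0 = 0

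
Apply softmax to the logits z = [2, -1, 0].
p = [0.8438, 0.042, 0.1142]

exp(z) = [7.389, 0.3679, 1]
Sum = 8.757
p = [0.8438, 0.042, 0.1142]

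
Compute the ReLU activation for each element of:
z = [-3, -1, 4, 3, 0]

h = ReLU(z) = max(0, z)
h = [0, 0, 4, 3, 0]

ReLU applied element-wise: max(0,-3)=0, max(0,-1)=0, max(0,4)=4, max(0,3)=3, max(0,0)=0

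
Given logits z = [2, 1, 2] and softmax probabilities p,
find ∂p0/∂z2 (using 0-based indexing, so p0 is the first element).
∂p0/∂z2 = -0.1784

p = softmax(z) = [0.4223, 0.1554, 0.4223]
p0 = 0.4223, p2 = 0.4223

∂p0/∂z2 = -p0 × p2 = -0.4223 × 0.4223 = -0.1784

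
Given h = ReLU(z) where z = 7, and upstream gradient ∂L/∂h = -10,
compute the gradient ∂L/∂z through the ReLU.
∂L/∂z = -10

h = ReLU(7) = 7
Since z > 0: ∂h/∂z = 1
∂L/∂z = ∂L/∂h · ∂h/∂z = -10 × 1 = -10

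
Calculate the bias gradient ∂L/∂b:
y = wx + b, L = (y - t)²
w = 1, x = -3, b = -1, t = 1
∂L/∂b = -10

y = wx + b = (1)(-3) + -1 = -4
∂L/∂y = 2(y - t) = 2(-4 - 1) = -10
∂y/∂b = 1
∂L/∂b = ∂L/∂y · ∂y/∂b = -10 × 1 = -10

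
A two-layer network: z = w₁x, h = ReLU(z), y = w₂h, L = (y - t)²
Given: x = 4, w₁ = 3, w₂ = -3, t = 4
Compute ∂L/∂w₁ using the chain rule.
∂L/∂w₁ = 960

Forward pass:
z = w₁x = 3×4 = 12
h = ReLU(12) = 12
y = w₂h = -3×12 = -36

Backward pass:
∂L/∂y = 2(y - t) = 2(-36 - 4) = -80
∂y/∂h = w₂ = -3
∂h/∂z = 1 (ReLU derivative)
∂z/∂w₁ = x = 4

∂L/∂w₁ = -80 × -3 × 1 × 4 = 960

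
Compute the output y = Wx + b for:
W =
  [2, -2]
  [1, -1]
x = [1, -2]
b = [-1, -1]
y = [5, 2]

Wx = [2×1 + -2×-2, 1×1 + -1×-2]
   = [6, 3]
y = Wx + b = [6 + -1, 3 + -1] = [5, 2]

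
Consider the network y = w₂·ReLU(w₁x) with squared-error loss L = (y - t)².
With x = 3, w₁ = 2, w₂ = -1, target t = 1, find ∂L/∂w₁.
∂L/∂w₁ = 42

Forward pass:
z = w₁x = 2×3 = 6
h = ReLU(6) = 6
y = w₂h = -1×6 = -6

Backward pass:
∂L/∂y = 2(y - t) = 2(-6 - 1) = -14
∂y/∂h = w₂ = -1
∂h/∂z = 1 (ReLU derivative)
∂z/∂w₁ = x = 3

∂L/∂w₁ = -14 × -1 × 1 × 3 = 42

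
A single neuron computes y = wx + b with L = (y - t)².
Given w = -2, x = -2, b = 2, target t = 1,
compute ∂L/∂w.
∂L/∂w = -20

y = wx + b = (-2)(-2) + 2 = 6
∂L/∂y = 2(y - t) = 2(6 - 1) = 10
∂y/∂w = x = -2
∂L/∂w = ∂L/∂y · ∂y/∂w = 10 × -2 = -20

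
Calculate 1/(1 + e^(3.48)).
0.02989

sigmoid(-3.48) = 1/(1 + e^(3.48)) = 1/(1 + 32.46) = 0.02989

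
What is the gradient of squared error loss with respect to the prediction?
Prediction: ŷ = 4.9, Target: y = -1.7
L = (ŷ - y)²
∂L/∂ŷ = 13.2

∂L/∂ŷ = 2(ŷ - y) = 2(4.9 - -1.7) = 2(6.6) = 13.2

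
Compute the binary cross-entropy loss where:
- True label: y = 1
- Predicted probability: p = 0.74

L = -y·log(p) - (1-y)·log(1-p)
L = 0.3011

L = -1·log(0.74) - 0·log(0.26) = -log(0.74) = 0.3011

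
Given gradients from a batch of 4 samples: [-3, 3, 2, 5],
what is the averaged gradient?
Average gradient = 1.75

Average = (1/4)(-3 + 3 + 2 + 5) = 7/4 = 1.75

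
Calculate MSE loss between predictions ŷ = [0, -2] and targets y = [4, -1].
MSE = 8.5

MSE = (1/2)((0-4)² + (-2--1)²) = (1/2)(16 + 1) = 8.5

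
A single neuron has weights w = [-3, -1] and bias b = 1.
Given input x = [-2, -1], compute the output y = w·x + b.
y = 8

y = (-3)(-2) + (-1)(-1) + 1 = 8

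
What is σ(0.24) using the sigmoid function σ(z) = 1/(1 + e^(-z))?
0.5597

sigmoid(0.24) = 1/(1 + e^(-0.24)) = 1/(1 + 0.7866) = 0.5597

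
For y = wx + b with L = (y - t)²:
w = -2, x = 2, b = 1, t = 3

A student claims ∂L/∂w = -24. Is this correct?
Correct

y = (-2)(2) + 1 = -3
∂L/∂y = 2(y - t) = 2(-3 - 3) = -12
∂y/∂w = x = 2
∂L/∂w = -12 × 2 = -24

Claimed value: -24
Correct: The correct gradient is -24.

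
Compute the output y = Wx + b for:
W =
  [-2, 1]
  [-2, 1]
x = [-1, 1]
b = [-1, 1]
y = [2, 4]

Wx = [-2×-1 + 1×1, -2×-1 + 1×1]
   = [3, 3]
y = Wx + b = [3 + -1, 3 + 1] = [2, 4]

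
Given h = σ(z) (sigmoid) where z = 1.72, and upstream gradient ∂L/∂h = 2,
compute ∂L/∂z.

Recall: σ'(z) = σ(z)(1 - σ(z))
∂L/∂z = 0.2576

σ(1.72) = 0.8481
σ'(1.72) = σ(1.72)(1 - σ(1.72)) = 0.8481 × 0.1519 = 0.1288
∂L/∂z = ∂L/∂h · σ'(z) = 2 × 0.1288 = 0.2576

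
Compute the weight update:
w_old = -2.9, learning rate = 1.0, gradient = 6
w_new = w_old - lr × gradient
w_new = -8.9

w_new = w - η·∂L/∂w = -2.9 - 1.0×(6) = -2.9 - (6) = -8.9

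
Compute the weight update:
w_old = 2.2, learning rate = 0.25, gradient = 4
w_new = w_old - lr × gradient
w_new = 1.2

w_new = w - η·∂L/∂w = 2.2 - 0.25×(4) = 2.2 - (1) = 1.2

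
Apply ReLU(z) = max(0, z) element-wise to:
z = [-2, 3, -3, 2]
h = [0, 3, 0, 2]

ReLU applied element-wise: max(0,-2)=0, max(0,3)=3, max(0,-3)=0, max(0,2)=2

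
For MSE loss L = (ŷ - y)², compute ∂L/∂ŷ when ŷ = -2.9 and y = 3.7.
∂L/∂ŷ = -13.2

∂L/∂ŷ = 2(ŷ - y) = 2(-2.9 - 3.7) = 2(-6.6) = -13.2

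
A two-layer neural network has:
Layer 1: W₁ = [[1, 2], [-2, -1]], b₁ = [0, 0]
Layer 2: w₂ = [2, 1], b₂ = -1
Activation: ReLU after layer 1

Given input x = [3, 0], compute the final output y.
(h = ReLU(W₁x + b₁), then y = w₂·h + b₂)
y = 5

Layer 1 pre-activation: z₁ = [3, -6]
After ReLU: h = [3, 0]
Layer 2 output: y = 2×3 + 1×0 + -1 = 5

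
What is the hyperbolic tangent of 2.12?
0.9716

tanh(2.12) = (e^(2.12) - e^(-2.12))/(e^(2.12) + e^(-2.12)) = 0.9716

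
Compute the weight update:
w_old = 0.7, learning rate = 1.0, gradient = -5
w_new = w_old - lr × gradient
w_new = 5.7

w_new = w - η·∂L/∂w = 0.7 - 1.0×(-5) = 0.7 - (-5) = 5.7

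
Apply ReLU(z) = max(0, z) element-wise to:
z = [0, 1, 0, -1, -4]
h = [0, 1, 0, 0, 0]

ReLU applied element-wise: max(0,0)=0, max(0,1)=1, max(0,0)=0, max(0,-1)=0, max(0,-4)=0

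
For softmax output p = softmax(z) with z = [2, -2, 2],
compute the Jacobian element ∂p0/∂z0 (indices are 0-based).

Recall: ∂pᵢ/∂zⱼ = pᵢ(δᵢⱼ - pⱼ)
∂p0/∂z0 = 0.25

p = softmax(z) = [0.4955, 0.009075, 0.4955]
p0 = 0.4955

∂p0/∂z0 = p0(1 - p0) = 0.4955 × (1 - 0.4955) = 0.25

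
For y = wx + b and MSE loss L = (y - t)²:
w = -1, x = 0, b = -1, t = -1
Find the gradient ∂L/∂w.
∂L/∂w = 0

y = wx + b = (-1)(0) + -1 = -1
∂L/∂y = 2(y - t) = 2(-1 - -1) = 0
∂y/∂w = x = 0
∂L/∂w = ∂L/∂y · ∂y/∂w = 0 × 0 = 0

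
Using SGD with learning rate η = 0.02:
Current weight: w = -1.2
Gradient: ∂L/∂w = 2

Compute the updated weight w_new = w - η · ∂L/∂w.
w_new = -1.24

w_new = w - η·∂L/∂w = -1.2 - 0.02×(2) = -1.2 - (0.04) = -1.24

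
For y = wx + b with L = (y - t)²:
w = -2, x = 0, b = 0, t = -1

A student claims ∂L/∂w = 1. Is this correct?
Incorrect

y = (-2)(0) + 0 = 0
∂L/∂y = 2(y - t) = 2(0 - -1) = 2
∂y/∂w = x = 0
∂L/∂w = 2 × 0 = 0

Claimed value: 1
Incorrect: The correct gradient is 0.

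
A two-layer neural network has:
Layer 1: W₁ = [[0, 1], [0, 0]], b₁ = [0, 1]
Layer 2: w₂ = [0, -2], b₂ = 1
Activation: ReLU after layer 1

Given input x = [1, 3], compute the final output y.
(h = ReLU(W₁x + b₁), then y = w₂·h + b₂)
y = -1

Layer 1 pre-activation: z₁ = [3, 1]
After ReLU: h = [3, 1]
Layer 2 output: y = 0×3 + -2×1 + 1 = -1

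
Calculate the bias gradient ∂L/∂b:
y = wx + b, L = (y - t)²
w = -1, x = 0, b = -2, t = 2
∂L/∂b = -8

y = wx + b = (-1)(0) + -2 = -2
∂L/∂y = 2(y - t) = 2(-2 - 2) = -8
∂y/∂b = 1
∂L/∂b = ∂L/∂y · ∂y/∂b = -8 × 1 = -8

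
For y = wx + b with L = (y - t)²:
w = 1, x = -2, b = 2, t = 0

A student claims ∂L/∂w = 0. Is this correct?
Correct

y = (1)(-2) + 2 = 0
∂L/∂y = 2(y - t) = 2(0 - 0) = 0
∂y/∂w = x = -2
∂L/∂w = 0 × -2 = 0

Claimed value: 0
Correct: The correct gradient is 0.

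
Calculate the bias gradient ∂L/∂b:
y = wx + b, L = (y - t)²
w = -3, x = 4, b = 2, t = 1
∂L/∂b = -22

y = wx + b = (-3)(4) + 2 = -10
∂L/∂y = 2(y - t) = 2(-10 - 1) = -22
∂y/∂b = 1
∂L/∂b = ∂L/∂y · ∂y/∂b = -22 × 1 = -22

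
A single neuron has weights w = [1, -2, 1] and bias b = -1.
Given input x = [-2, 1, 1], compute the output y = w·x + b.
y = -4

y = (1)(-2) + (-2)(1) + (1)(1) + -1 = -4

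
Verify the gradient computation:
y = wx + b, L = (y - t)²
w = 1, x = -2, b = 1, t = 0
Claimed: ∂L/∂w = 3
Incorrect

y = (1)(-2) + 1 = -1
∂L/∂y = 2(y - t) = 2(-1 - 0) = -2
∂y/∂w = x = -2
∂L/∂w = -2 × -2 = 4

Claimed value: 3
Incorrect: The correct gradient is 4.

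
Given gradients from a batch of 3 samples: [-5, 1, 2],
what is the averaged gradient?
Average gradient = -0.6667

Average = (1/3)(-5 + 1 + 2) = -2/3 = -0.6667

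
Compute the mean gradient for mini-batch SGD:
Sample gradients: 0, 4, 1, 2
Average gradient = 1.75

Average = (1/4)(0 + 4 + 1 + 2) = 7/4 = 1.75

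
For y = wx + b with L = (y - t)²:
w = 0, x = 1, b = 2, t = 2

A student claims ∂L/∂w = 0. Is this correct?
Correct

y = (0)(1) + 2 = 2
∂L/∂y = 2(y - t) = 2(2 - 2) = 0
∂y/∂w = x = 1
∂L/∂w = 0 × 1 = 0

Claimed value: 0
Correct: The correct gradient is 0.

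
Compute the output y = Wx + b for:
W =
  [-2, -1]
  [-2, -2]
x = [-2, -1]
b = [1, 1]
y = [6, 7]

Wx = [-2×-2 + -1×-1, -2×-2 + -2×-1]
   = [5, 6]
y = Wx + b = [5 + 1, 6 + 1] = [6, 7]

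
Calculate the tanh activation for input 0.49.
0.4542

tanh(0.49) = (e^(0.49) - e^(-0.49))/(e^(0.49) + e^(-0.49)) = 0.4542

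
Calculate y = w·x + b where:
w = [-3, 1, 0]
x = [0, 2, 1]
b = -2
y = 0

y = (-3)(0) + (1)(2) + (0)(1) + -2 = 0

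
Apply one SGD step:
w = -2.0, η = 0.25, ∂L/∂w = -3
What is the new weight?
w_new = -1.25

w_new = w - η·∂L/∂w = -2.0 - 0.25×(-3) = -2.0 - (-0.75) = -1.25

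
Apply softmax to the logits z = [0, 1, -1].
p = [0.2447, 0.6652, 0.09]

exp(z) = [1, 2.718, 0.3679]
Sum = 4.086
p = [0.2447, 0.6652, 0.09]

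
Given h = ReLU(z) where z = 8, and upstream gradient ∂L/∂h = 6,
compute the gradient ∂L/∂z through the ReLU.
∂L/∂z = 6

h = ReLU(8) = 8
Since z > 0: ∂h/∂z = 1
∂L/∂z = ∂L/∂h · ∂h/∂z = 6 × 1 = 6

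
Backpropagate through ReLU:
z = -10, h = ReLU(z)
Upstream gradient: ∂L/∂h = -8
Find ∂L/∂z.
∂L/∂z = 0

h = ReLU(-10) = 0
Since z < 0: ∂h/∂z = 0
∂L/∂z = ∂L/∂h · ∂h/∂z = -8 × 0 = 0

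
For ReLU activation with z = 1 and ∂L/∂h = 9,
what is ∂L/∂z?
∂L/∂z = 9

h = ReLU(1) = 1
Since z > 0: ∂h/∂z = 1
∂L/∂z = ∂L/∂h · ∂h/∂z = 9 × 1 = 9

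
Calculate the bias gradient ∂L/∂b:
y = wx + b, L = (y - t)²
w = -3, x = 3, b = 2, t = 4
∂L/∂b = -22

y = wx + b = (-3)(3) + 2 = -7
∂L/∂y = 2(y - t) = 2(-7 - 4) = -22
∂y/∂b = 1
∂L/∂b = ∂L/∂y · ∂y/∂b = -22 × 1 = -22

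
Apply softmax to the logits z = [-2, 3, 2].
p = [0.0049, 0.7275, 0.2676]

exp(z) = [0.1353, 20.09, 7.389]
Sum = 27.61
p = [0.0049, 0.7275, 0.2676]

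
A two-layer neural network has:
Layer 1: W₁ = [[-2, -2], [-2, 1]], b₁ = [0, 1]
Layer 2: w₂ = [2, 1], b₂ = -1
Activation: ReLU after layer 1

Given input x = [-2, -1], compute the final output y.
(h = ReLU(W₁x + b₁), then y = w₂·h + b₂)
y = 15

Layer 1 pre-activation: z₁ = [6, 4]
After ReLU: h = [6, 4]
Layer 2 output: y = 2×6 + 1×4 + -1 = 15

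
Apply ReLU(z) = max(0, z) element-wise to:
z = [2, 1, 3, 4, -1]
h = [2, 1, 3, 4, 0]

ReLU applied element-wise: max(0,2)=2, max(0,1)=1, max(0,3)=3, max(0,4)=4, max(0,-1)=0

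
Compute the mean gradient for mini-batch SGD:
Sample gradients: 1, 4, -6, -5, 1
Average gradient = -1

Average = (1/5)(1 + 4 + -6 + -5 + 1) = -5/5 = -1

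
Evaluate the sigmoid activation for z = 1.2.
0.7685

sigmoid(1.2) = 1/(1 + e^(-1.2)) = 1/(1 + 0.3012) = 0.7685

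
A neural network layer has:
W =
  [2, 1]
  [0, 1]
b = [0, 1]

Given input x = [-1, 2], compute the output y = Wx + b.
y = [0, 3]

Wx = [2×-1 + 1×2, 0×-1 + 1×2]
   = [0, 2]
y = Wx + b = [0 + 0, 2 + 1] = [0, 3]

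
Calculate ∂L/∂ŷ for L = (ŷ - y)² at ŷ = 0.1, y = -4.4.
∂L/∂ŷ = 9.0

∂L/∂ŷ = 2(ŷ - y) = 2(0.1 - -4.4) = 2(4.5) = 9.0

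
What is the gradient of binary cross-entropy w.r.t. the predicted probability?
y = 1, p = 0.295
∂L/∂p = -3.39

∂L/∂p = -y/p + (1-y)/(1-p) = -1/0.295 + 0 = -3.39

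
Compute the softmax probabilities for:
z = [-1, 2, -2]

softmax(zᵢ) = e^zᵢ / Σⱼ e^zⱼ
p = [0.0466, 0.9362, 0.0171]

exp(z) = [0.3679, 7.389, 0.1353]
Sum = 7.892
p = [0.0466, 0.9362, 0.0171]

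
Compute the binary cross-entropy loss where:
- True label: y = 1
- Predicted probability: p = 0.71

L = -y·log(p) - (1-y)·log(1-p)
L = 0.3425

L = -1·log(0.71) - 0·log(0.29) = -log(0.71) = 0.3425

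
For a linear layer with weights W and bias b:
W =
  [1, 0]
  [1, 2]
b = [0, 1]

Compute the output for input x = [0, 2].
y = [0, 5]

Wx = [1×0 + 0×2, 1×0 + 2×2]
   = [0, 4]
y = Wx + b = [0 + 0, 4 + 1] = [0, 5]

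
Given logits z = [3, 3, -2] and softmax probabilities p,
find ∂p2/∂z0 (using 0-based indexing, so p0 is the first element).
∂p2/∂z0 = -0.001673

p = softmax(z) = [0.4983, 0.4983, 0.003358]
p2 = 0.003358, p0 = 0.4983

∂p2/∂z0 = -p2 × p0 = -0.003358 × 0.4983 = -0.001673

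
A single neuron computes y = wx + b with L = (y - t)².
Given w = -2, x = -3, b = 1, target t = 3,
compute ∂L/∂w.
∂L/∂w = -24

y = wx + b = (-2)(-3) + 1 = 7
∂L/∂y = 2(y - t) = 2(7 - 3) = 8
∂y/∂w = x = -3
∂L/∂w = ∂L/∂y · ∂y/∂w = 8 × -3 = -24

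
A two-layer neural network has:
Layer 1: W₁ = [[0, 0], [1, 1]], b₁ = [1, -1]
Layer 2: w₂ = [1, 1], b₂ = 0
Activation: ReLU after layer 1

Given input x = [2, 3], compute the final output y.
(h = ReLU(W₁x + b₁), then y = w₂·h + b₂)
y = 5

Layer 1 pre-activation: z₁ = [1, 4]
After ReLU: h = [1, 4]
Layer 2 output: y = 1×1 + 1×4 + 0 = 5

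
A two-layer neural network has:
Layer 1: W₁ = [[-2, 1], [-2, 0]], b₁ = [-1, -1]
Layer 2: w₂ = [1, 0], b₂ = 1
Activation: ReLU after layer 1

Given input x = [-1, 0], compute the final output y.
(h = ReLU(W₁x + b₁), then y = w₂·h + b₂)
y = 2

Layer 1 pre-activation: z₁ = [1, 1]
After ReLU: h = [1, 1]
Layer 2 output: y = 1×1 + 0×1 + 1 = 2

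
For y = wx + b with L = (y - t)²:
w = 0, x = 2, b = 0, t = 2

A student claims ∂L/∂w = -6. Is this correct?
Incorrect

y = (0)(2) + 0 = 0
∂L/∂y = 2(y - t) = 2(0 - 2) = -4
∂y/∂w = x = 2
∂L/∂w = -4 × 2 = -8

Claimed value: -6
Incorrect: The correct gradient is -8.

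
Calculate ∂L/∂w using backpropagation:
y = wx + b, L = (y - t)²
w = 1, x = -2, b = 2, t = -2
∂L/∂w = -8

y = wx + b = (1)(-2) + 2 = 0
∂L/∂y = 2(y - t) = 2(0 - -2) = 4
∂y/∂w = x = -2
∂L/∂w = ∂L/∂y · ∂y/∂w = 4 × -2 = -8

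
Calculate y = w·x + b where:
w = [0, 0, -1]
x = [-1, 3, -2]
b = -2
y = 0

y = (0)(-1) + (0)(3) + (-1)(-2) + -2 = 0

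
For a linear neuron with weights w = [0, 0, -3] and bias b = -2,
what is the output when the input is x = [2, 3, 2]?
y = -8

y = (0)(2) + (0)(3) + (-3)(2) + -2 = -8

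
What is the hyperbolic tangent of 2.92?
0.9942

tanh(2.92) = (e^(2.92) - e^(-2.92))/(e^(2.92) + e^(-2.92)) = 0.9942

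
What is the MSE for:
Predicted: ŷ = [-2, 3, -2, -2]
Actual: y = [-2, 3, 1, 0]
MSE = 3.25

MSE = (1/4)((-2--2)² + (3-3)² + (-2-1)² + (-2-0)²) = (1/4)(0 + 0 + 9 + 4) = 3.25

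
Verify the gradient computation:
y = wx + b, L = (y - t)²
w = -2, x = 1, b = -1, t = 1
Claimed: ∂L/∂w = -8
Correct

y = (-2)(1) + -1 = -3
∂L/∂y = 2(y - t) = 2(-3 - 1) = -8
∂y/∂w = x = 1
∂L/∂w = -8 × 1 = -8

Claimed value: -8
Correct: The correct gradient is -8.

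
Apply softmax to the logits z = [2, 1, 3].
p = [0.2447, 0.09, 0.6652]

exp(z) = [7.389, 2.718, 20.09]
Sum = 30.19
p = [0.2447, 0.09, 0.6652]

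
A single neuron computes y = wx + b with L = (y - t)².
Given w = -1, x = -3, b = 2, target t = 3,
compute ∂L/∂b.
∂L/∂b = 4

y = wx + b = (-1)(-3) + 2 = 5
∂L/∂y = 2(y - t) = 2(5 - 3) = 4
∂y/∂b = 1
∂L/∂b = ∂L/∂y · ∂y/∂b = 4 × 1 = 4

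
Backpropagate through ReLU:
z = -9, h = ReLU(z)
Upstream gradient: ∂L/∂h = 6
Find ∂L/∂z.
∂L/∂z = 0

h = ReLU(-9) = 0
Since z < 0: ∂h/∂z = 0
∂L/∂z = ∂L/∂h · ∂h/∂z = 6 × 0 = 0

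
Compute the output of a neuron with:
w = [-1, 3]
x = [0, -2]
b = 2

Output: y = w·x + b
y = -4

y = (-1)(0) + (3)(-2) + 2 = -4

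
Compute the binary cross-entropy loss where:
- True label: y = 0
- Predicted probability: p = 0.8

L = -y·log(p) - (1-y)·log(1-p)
L = 1.609

L = -0·log(0.8) - 1·log(0.2) = -log(0.2) = 1.609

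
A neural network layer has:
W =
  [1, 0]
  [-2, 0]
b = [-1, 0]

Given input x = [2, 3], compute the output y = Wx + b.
y = [1, -4]

Wx = [1×2 + 0×3, -2×2 + 0×3]
   = [2, -4]
y = Wx + b = [2 + -1, -4 + 0] = [1, -4]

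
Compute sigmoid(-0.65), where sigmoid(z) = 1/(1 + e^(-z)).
0.343

sigmoid(-0.65) = 1/(1 + e^(0.65)) = 1/(1 + 1.916) = 0.343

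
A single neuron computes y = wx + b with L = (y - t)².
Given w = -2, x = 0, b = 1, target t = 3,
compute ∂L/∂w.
∂L/∂w = 0

y = wx + b = (-2)(0) + 1 = 1
∂L/∂y = 2(y - t) = 2(1 - 3) = -4
∂y/∂w = x = 0
∂L/∂w = ∂L/∂y · ∂y/∂w = -4 × 0 = 0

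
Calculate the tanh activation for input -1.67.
-0.9316

tanh(-1.67) = (e^(-1.67) - e^(1.67))/(e^(-1.67) + e^(1.67)) = -0.9316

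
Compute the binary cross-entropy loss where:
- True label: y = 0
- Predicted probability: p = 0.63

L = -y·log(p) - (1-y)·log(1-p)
L = 0.9943

L = -0·log(0.63) - 1·log(0.37) = -log(0.37) = 0.9943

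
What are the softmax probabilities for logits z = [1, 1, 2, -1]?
p = [0.206, 0.206, 0.5601, 0.0279]

exp(z) = [2.718, 2.718, 7.389, 0.3679]
Sum = 13.19
p = [0.206, 0.206, 0.5601, 0.0279]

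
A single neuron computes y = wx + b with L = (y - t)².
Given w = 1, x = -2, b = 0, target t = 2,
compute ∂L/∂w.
∂L/∂w = 16

y = wx + b = (1)(-2) + 0 = -2
∂L/∂y = 2(y - t) = 2(-2 - 2) = -8
∂y/∂w = x = -2
∂L/∂w = ∂L/∂y · ∂y/∂w = -8 × -2 = 16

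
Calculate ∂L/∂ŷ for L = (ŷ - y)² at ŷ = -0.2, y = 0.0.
∂L/∂ŷ = -0.4

∂L/∂ŷ = 2(ŷ - y) = 2(-0.2 - 0.0) = 2(-0.2) = -0.4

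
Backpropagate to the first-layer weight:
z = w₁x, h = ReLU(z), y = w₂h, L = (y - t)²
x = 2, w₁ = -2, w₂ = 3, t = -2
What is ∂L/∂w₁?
∂L/∂w₁ = 0

Forward pass:
z = w₁x = -2×2 = -4
h = ReLU(-4) = 0
y = w₂h = 3×0 = 0

Backward pass:
∂L/∂y = 2(y - t) = 2(0 - -2) = 4
∂y/∂h = w₂ = 3
∂h/∂z = 0 (ReLU derivative)
∂z/∂w₁ = x = 2

∂L/∂w₁ = 4 × 3 × 0 × 2 = 0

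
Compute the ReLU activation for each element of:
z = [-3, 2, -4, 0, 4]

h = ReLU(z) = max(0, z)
h = [0, 2, 0, 0, 4]

ReLU applied element-wise: max(0,-3)=0, max(0,2)=2, max(0,-4)=0, max(0,0)=0, max(0,4)=4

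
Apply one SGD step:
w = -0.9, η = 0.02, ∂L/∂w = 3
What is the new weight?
w_new = -0.96

w_new = w - η·∂L/∂w = -0.9 - 0.02×(3) = -0.9 - (0.06) = -0.96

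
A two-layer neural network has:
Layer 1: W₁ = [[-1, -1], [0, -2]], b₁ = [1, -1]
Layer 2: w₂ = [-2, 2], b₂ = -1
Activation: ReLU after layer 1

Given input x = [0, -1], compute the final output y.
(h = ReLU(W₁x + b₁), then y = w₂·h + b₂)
y = -3

Layer 1 pre-activation: z₁ = [2, 1]
After ReLU: h = [2, 1]
Layer 2 output: y = -2×2 + 2×1 + -1 = -3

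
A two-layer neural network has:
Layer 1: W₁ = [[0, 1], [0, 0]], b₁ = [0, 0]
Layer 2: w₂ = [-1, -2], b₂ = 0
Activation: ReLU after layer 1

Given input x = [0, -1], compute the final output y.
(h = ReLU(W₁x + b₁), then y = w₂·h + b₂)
y = 0

Layer 1 pre-activation: z₁ = [-1, 0]
After ReLU: h = [0, 0]
Layer 2 output: y = -1×0 + -2×0 + 0 = 0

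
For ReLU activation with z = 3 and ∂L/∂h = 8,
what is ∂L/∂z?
∂L/∂z = 8

h = ReLU(3) = 3
Since z > 0: ∂h/∂z = 1
∂L/∂z = ∂L/∂h · ∂h/∂z = 8 × 1 = 8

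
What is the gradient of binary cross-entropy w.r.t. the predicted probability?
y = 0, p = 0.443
∂L/∂p = 1.795

∂L/∂p = -y/p + (1-y)/(1-p) = 0 + 1/0.557 = 1.795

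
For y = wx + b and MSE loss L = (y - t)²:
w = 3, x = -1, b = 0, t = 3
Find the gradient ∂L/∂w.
∂L/∂w = 12

y = wx + b = (3)(-1) + 0 = -3
∂L/∂y = 2(y - t) = 2(-3 - 3) = -12
∂y/∂w = x = -1
∂L/∂w = ∂L/∂y · ∂y/∂w = -12 × -1 = 12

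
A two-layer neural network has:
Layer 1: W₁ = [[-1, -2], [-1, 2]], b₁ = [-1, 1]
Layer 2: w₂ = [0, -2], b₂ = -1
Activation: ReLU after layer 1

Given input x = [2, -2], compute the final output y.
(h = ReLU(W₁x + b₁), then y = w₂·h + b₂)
y = -1

Layer 1 pre-activation: z₁ = [1, -5]
After ReLU: h = [1, 0]
Layer 2 output: y = 0×1 + -2×0 + -1 = -1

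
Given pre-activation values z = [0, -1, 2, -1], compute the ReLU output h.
h = [0, 0, 2, 0]

ReLU applied element-wise: max(0,0)=0, max(0,-1)=0, max(0,2)=2, max(0,-1)=0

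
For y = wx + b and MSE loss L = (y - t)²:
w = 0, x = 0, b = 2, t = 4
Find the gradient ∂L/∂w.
∂L/∂w = 0

y = wx + b = (0)(0) + 2 = 2
∂L/∂y = 2(y - t) = 2(2 - 4) = -4
∂y/∂w = x = 0
∂L/∂w = ∂L/∂y · ∂y/∂w = -4 × 0 = 0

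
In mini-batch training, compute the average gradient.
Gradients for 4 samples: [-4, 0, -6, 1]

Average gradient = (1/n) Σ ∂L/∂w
Average gradient = -2.25

Average = (1/4)(-4 + 0 + -6 + 1) = -9/4 = -2.25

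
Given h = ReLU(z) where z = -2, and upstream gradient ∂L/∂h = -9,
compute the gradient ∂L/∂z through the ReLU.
∂L/∂z = 0

h = ReLU(-2) = 0
Since z < 0: ∂h/∂z = 0
∂L/∂z = ∂L/∂h · ∂h/∂z = -9 × 0 = 0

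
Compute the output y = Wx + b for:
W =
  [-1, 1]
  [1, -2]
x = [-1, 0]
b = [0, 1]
y = [1, 0]

Wx = [-1×-1 + 1×0, 1×-1 + -2×0]
   = [1, -1]
y = Wx + b = [1 + 0, -1 + 1] = [1, 0]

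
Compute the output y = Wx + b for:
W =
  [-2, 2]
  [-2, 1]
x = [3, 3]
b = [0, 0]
y = [0, -3]

Wx = [-2×3 + 2×3, -2×3 + 1×3]
   = [0, -3]
y = Wx + b = [0 + 0, -3 + 0] = [0, -3]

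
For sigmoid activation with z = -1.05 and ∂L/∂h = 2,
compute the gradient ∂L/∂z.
∂L/∂z = 0.3841

σ(-1.05) = 0.2592
σ'(-1.05) = σ(-1.05)(1 - σ(-1.05)) = 0.2592 × 0.7408 = 0.192
∂L/∂z = ∂L/∂h · σ'(z) = 2 × 0.192 = 0.3841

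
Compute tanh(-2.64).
-0.9899

tanh(-2.64) = (e^(-2.64) - e^(2.64))/(e^(-2.64) + e^(2.64)) = -0.9899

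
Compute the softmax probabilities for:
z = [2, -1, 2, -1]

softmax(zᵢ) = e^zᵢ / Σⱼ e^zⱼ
p = [0.4763, 0.0237, 0.4763, 0.0237]

exp(z) = [7.389, 0.3679, 7.389, 0.3679]
Sum = 15.51
p = [0.4763, 0.0237, 0.4763, 0.0237]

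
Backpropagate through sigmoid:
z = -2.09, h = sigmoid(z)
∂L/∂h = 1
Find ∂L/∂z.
∂L/∂z = 0.09796

σ(-2.09) = 0.1101
σ'(-2.09) = σ(-2.09)(1 - σ(-2.09)) = 0.1101 × 0.8899 = 0.09796
∂L/∂z = ∂L/∂h · σ'(z) = 1 × 0.09796 = 0.09796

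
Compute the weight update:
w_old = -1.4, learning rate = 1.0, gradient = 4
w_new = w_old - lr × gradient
w_new = -5.4

w_new = w - η·∂L/∂w = -1.4 - 1.0×(4) = -1.4 - (4) = -5.4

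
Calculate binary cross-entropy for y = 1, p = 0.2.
L = 1.609

L = -1·log(0.2) - 0·log(0.8) = -log(0.2) = 1.609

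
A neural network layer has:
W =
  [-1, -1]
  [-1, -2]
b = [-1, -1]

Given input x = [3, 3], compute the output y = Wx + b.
y = [-7, -10]

Wx = [-1×3 + -1×3, -1×3 + -2×3]
   = [-6, -9]
y = Wx + b = [-6 + -1, -9 + -1] = [-7, -10]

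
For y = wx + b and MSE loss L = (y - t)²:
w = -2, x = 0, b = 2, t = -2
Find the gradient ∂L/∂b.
∂L/∂b = 8

y = wx + b = (-2)(0) + 2 = 2
∂L/∂y = 2(y - t) = 2(2 - -2) = 8
∂y/∂b = 1
∂L/∂b = ∂L/∂y · ∂y/∂b = 8 × 1 = 8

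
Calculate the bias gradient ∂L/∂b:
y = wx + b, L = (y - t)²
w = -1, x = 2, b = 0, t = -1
∂L/∂b = -2

y = wx + b = (-1)(2) + 0 = -2
∂L/∂y = 2(y - t) = 2(-2 - -1) = -2
∂y/∂b = 1
∂L/∂b = ∂L/∂y · ∂y/∂b = -2 × 1 = -2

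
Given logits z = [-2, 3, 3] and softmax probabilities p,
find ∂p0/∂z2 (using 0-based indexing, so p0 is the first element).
∂p0/∂z2 = -0.001673

p = softmax(z) = [0.003358, 0.4983, 0.4983]
p0 = 0.003358, p2 = 0.4983

∂p0/∂z2 = -p0 × p2 = -0.003358 × 0.4983 = -0.001673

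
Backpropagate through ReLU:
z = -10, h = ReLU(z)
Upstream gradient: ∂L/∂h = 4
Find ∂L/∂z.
∂L/∂z = 0

h = ReLU(-10) = 0
Since z < 0: ∂h/∂z = 0
∂L/∂z = ∂L/∂h · ∂h/∂z = 4 × 0 = 0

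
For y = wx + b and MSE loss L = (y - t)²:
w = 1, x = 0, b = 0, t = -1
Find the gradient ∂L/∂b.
∂L/∂b = 2

y = wx + b = (1)(0) + 0 = 0
∂L/∂y = 2(y - t) = 2(0 - -1) = 2
∂y/∂b = 1
∂L/∂b = ∂L/∂y · ∂y/∂b = 2 × 1 = 2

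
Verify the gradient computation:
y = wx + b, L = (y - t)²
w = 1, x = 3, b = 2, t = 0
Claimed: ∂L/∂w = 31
Incorrect

y = (1)(3) + 2 = 5
∂L/∂y = 2(y - t) = 2(5 - 0) = 10
∂y/∂w = x = 3
∂L/∂w = 10 × 3 = 30

Claimed value: 31
Incorrect: The correct gradient is 30.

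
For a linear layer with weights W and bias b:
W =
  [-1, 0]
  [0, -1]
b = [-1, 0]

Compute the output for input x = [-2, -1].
y = [1, 1]

Wx = [-1×-2 + 0×-1, 0×-2 + -1×-1]
   = [2, 1]
y = Wx + b = [2 + -1, 1 + 0] = [1, 1]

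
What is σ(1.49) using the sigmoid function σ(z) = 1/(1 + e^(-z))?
0.8161

sigmoid(1.49) = 1/(1 + e^(-1.49)) = 1/(1 + 0.2254) = 0.8161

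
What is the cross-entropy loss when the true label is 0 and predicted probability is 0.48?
L = 0.6539

L = -0·log(0.48) - 1·log(0.52) = -log(0.52) = 0.6539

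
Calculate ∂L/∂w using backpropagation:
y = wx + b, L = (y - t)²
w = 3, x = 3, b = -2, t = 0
∂L/∂w = 42

y = wx + b = (3)(3) + -2 = 7
∂L/∂y = 2(y - t) = 2(7 - 0) = 14
∂y/∂w = x = 3
∂L/∂w = ∂L/∂y · ∂y/∂w = 14 × 3 = 42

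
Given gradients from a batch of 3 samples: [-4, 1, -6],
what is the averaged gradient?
Average gradient = -3

Average = (1/3)(-4 + 1 + -6) = -9/3 = -3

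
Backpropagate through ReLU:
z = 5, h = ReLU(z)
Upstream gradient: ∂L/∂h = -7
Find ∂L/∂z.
∂L/∂z = -7

h = ReLU(5) = 5
Since z > 0: ∂h/∂z = 1
∂L/∂z = ∂L/∂h · ∂h/∂z = -7 × 1 = -7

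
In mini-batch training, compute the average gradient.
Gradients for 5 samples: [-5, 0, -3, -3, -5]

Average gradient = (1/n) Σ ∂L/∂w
Average gradient = -3.2

Average = (1/5)(-5 + 0 + -3 + -3 + -5) = -16/5 = -3.2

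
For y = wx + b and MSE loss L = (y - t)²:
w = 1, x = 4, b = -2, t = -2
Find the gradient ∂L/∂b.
∂L/∂b = 8

y = wx + b = (1)(4) + -2 = 2
∂L/∂y = 2(y - t) = 2(2 - -2) = 8
∂y/∂b = 1
∂L/∂b = ∂L/∂y · ∂y/∂b = 8 × 1 = 8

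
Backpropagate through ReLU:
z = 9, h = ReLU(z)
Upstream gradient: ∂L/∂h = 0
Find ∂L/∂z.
∂L/∂z = 0

h = ReLU(9) = 9
Since z > 0: ∂h/∂z = 1
∂L/∂z = ∂L/∂h · ∂h/∂z = 0 × 1 = 0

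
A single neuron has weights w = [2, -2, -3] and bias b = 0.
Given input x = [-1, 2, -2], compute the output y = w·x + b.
y = 0

y = (2)(-1) + (-2)(2) + (-3)(-2) + 0 = 0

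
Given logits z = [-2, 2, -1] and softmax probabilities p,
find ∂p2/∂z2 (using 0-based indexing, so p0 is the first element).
∂p2/∂z2 = 0.04444

p = softmax(z) = [0.01715, 0.9362, 0.04661]
p2 = 0.04661

∂p2/∂z2 = p2(1 - p2) = 0.04661 × (1 - 0.04661) = 0.04444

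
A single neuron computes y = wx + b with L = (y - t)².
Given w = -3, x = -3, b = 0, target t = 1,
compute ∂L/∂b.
∂L/∂b = 16

y = wx + b = (-3)(-3) + 0 = 9
∂L/∂y = 2(y - t) = 2(9 - 1) = 16
∂y/∂b = 1
∂L/∂b = ∂L/∂y · ∂y/∂b = 16 × 1 = 16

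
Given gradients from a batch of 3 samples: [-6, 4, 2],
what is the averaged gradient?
Average gradient = 0

Average = (1/3)(-6 + 4 + 2) = 0/3 = 0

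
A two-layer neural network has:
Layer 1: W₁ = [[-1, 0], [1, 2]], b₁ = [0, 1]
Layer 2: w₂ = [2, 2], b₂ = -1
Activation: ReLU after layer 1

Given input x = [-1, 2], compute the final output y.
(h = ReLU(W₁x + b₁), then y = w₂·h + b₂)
y = 9

Layer 1 pre-activation: z₁ = [1, 4]
After ReLU: h = [1, 4]
Layer 2 output: y = 2×1 + 2×4 + -1 = 9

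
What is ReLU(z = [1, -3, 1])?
h = [1, 0, 1]

ReLU applied element-wise: max(0,1)=1, max(0,-3)=0, max(0,1)=1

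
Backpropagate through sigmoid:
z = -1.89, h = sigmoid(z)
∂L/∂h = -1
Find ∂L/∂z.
∂L/∂z = -0.114

σ(-1.89) = 0.1312
σ'(-1.89) = σ(-1.89)(1 - σ(-1.89)) = 0.1312 × 0.8688 = 0.114
∂L/∂z = ∂L/∂h · σ'(z) = -1 × 0.114 = -0.114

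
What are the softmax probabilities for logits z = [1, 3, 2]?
p = [0.09, 0.6652, 0.2447]

exp(z) = [2.718, 20.09, 7.389]
Sum = 30.19
p = [0.09, 0.6652, 0.2447]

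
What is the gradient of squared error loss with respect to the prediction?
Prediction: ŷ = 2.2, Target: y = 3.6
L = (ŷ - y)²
∂L/∂ŷ = -2.8

∂L/∂ŷ = 2(ŷ - y) = 2(2.2 - 3.6) = 2(-1.4) = -2.8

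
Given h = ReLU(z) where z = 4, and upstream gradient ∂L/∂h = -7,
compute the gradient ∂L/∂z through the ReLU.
∂L/∂z = -7

h = ReLU(4) = 4
Since z > 0: ∂h/∂z = 1
∂L/∂z = ∂L/∂h · ∂h/∂z = -7 × 1 = -7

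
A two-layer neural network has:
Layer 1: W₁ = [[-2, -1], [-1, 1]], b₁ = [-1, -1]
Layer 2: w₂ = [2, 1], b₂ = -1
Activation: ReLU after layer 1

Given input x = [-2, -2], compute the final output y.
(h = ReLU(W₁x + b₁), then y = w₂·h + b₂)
y = 9

Layer 1 pre-activation: z₁ = [5, -1]
After ReLU: h = [5, 0]
Layer 2 output: y = 2×5 + 1×0 + -1 = 9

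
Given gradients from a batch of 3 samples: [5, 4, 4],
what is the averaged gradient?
Average gradient = 4.333

Average = (1/3)(5 + 4 + 4) = 13/3 = 4.333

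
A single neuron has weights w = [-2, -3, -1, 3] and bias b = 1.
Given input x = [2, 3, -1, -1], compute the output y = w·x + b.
y = -14

y = (-2)(2) + (-3)(3) + (-1)(-1) + (3)(-1) + 1 = -14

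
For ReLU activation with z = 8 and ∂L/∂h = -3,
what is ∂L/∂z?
∂L/∂z = -3

h = ReLU(8) = 8
Since z > 0: ∂h/∂z = 1
∂L/∂z = ∂L/∂h · ∂h/∂z = -3 × 1 = -3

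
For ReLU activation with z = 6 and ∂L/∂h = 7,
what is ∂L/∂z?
∂L/∂z = 7

h = ReLU(6) = 6
Since z > 0: ∂h/∂z = 1
∂L/∂z = ∂L/∂h · ∂h/∂z = 7 × 1 = 7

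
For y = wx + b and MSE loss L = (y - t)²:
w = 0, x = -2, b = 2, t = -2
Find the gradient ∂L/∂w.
∂L/∂w = -16

y = wx + b = (0)(-2) + 2 = 2
∂L/∂y = 2(y - t) = 2(2 - -2) = 8
∂y/∂w = x = -2
∂L/∂w = ∂L/∂y · ∂y/∂w = 8 × -2 = -16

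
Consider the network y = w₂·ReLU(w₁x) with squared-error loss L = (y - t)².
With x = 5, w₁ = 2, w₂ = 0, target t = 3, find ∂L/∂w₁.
∂L/∂w₁ = 0

Forward pass:
z = w₁x = 2×5 = 10
h = ReLU(10) = 10
y = w₂h = 0×10 = 0

Backward pass:
∂L/∂y = 2(y - t) = 2(0 - 3) = -6
∂y/∂h = w₂ = 0
∂h/∂z = 1 (ReLU derivative)
∂z/∂w₁ = x = 5

∂L/∂w₁ = -6 × 0 × 1 × 5 = 0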